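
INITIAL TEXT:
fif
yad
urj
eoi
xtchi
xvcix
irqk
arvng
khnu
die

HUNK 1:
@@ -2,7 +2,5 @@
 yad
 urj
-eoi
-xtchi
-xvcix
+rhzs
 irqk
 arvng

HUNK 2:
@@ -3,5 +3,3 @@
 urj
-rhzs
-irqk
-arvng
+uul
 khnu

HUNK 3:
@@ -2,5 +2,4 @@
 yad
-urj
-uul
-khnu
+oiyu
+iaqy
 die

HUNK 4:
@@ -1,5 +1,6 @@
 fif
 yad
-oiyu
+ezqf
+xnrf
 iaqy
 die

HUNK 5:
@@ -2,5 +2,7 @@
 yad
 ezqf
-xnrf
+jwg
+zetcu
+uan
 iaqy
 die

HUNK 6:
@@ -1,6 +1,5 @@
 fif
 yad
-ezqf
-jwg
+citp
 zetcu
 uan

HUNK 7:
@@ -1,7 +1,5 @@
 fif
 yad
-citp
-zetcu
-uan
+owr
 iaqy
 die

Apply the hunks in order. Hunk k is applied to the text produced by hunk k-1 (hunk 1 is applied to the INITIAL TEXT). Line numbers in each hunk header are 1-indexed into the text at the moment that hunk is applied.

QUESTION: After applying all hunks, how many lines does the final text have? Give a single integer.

Answer: 5

Derivation:
Hunk 1: at line 2 remove [eoi,xtchi,xvcix] add [rhzs] -> 8 lines: fif yad urj rhzs irqk arvng khnu die
Hunk 2: at line 3 remove [rhzs,irqk,arvng] add [uul] -> 6 lines: fif yad urj uul khnu die
Hunk 3: at line 2 remove [urj,uul,khnu] add [oiyu,iaqy] -> 5 lines: fif yad oiyu iaqy die
Hunk 4: at line 1 remove [oiyu] add [ezqf,xnrf] -> 6 lines: fif yad ezqf xnrf iaqy die
Hunk 5: at line 2 remove [xnrf] add [jwg,zetcu,uan] -> 8 lines: fif yad ezqf jwg zetcu uan iaqy die
Hunk 6: at line 1 remove [ezqf,jwg] add [citp] -> 7 lines: fif yad citp zetcu uan iaqy die
Hunk 7: at line 1 remove [citp,zetcu,uan] add [owr] -> 5 lines: fif yad owr iaqy die
Final line count: 5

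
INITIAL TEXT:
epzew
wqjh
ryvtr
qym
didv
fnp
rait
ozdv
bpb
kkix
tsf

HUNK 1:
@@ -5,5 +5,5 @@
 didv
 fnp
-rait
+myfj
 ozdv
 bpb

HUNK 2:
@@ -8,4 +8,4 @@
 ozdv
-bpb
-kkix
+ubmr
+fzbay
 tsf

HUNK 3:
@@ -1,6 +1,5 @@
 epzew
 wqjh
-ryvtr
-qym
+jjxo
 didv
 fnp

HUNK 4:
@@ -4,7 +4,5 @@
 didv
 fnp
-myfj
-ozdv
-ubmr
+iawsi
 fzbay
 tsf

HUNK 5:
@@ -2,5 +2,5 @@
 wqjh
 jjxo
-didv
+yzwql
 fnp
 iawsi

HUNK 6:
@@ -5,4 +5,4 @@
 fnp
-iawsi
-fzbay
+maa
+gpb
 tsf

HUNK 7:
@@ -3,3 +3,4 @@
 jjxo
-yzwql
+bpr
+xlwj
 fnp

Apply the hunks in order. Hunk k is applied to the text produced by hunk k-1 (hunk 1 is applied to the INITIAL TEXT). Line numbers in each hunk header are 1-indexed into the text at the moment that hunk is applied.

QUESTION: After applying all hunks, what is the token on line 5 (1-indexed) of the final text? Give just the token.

Hunk 1: at line 5 remove [rait] add [myfj] -> 11 lines: epzew wqjh ryvtr qym didv fnp myfj ozdv bpb kkix tsf
Hunk 2: at line 8 remove [bpb,kkix] add [ubmr,fzbay] -> 11 lines: epzew wqjh ryvtr qym didv fnp myfj ozdv ubmr fzbay tsf
Hunk 3: at line 1 remove [ryvtr,qym] add [jjxo] -> 10 lines: epzew wqjh jjxo didv fnp myfj ozdv ubmr fzbay tsf
Hunk 4: at line 4 remove [myfj,ozdv,ubmr] add [iawsi] -> 8 lines: epzew wqjh jjxo didv fnp iawsi fzbay tsf
Hunk 5: at line 2 remove [didv] add [yzwql] -> 8 lines: epzew wqjh jjxo yzwql fnp iawsi fzbay tsf
Hunk 6: at line 5 remove [iawsi,fzbay] add [maa,gpb] -> 8 lines: epzew wqjh jjxo yzwql fnp maa gpb tsf
Hunk 7: at line 3 remove [yzwql] add [bpr,xlwj] -> 9 lines: epzew wqjh jjxo bpr xlwj fnp maa gpb tsf
Final line 5: xlwj

Answer: xlwj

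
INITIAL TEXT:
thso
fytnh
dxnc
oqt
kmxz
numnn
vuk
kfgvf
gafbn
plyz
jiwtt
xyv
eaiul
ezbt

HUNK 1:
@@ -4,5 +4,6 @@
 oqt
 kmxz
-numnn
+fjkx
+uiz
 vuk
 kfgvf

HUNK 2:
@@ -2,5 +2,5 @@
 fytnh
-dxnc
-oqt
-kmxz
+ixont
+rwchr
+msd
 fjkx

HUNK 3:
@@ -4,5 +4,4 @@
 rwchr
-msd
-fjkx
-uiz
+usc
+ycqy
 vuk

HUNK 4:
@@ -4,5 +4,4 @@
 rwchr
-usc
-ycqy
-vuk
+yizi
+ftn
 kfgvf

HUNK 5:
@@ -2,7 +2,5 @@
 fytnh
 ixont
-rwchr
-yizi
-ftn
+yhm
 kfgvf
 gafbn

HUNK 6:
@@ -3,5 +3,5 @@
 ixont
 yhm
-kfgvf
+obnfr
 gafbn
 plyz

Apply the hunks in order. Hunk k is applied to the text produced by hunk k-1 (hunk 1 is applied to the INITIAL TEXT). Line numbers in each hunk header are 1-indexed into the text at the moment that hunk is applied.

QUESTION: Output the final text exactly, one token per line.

Answer: thso
fytnh
ixont
yhm
obnfr
gafbn
plyz
jiwtt
xyv
eaiul
ezbt

Derivation:
Hunk 1: at line 4 remove [numnn] add [fjkx,uiz] -> 15 lines: thso fytnh dxnc oqt kmxz fjkx uiz vuk kfgvf gafbn plyz jiwtt xyv eaiul ezbt
Hunk 2: at line 2 remove [dxnc,oqt,kmxz] add [ixont,rwchr,msd] -> 15 lines: thso fytnh ixont rwchr msd fjkx uiz vuk kfgvf gafbn plyz jiwtt xyv eaiul ezbt
Hunk 3: at line 4 remove [msd,fjkx,uiz] add [usc,ycqy] -> 14 lines: thso fytnh ixont rwchr usc ycqy vuk kfgvf gafbn plyz jiwtt xyv eaiul ezbt
Hunk 4: at line 4 remove [usc,ycqy,vuk] add [yizi,ftn] -> 13 lines: thso fytnh ixont rwchr yizi ftn kfgvf gafbn plyz jiwtt xyv eaiul ezbt
Hunk 5: at line 2 remove [rwchr,yizi,ftn] add [yhm] -> 11 lines: thso fytnh ixont yhm kfgvf gafbn plyz jiwtt xyv eaiul ezbt
Hunk 6: at line 3 remove [kfgvf] add [obnfr] -> 11 lines: thso fytnh ixont yhm obnfr gafbn plyz jiwtt xyv eaiul ezbt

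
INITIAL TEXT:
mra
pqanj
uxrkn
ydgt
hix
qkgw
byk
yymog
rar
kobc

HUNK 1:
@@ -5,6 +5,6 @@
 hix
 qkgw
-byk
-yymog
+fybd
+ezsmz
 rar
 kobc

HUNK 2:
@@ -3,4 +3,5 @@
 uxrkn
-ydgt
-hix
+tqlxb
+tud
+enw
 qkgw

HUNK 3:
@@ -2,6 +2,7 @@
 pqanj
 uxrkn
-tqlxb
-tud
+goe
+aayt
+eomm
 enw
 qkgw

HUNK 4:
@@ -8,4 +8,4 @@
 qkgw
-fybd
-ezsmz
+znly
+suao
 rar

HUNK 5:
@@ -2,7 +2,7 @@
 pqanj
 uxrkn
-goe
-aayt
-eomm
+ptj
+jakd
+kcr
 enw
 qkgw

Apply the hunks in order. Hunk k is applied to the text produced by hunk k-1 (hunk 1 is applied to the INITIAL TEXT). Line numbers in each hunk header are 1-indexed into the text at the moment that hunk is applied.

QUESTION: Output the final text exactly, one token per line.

Answer: mra
pqanj
uxrkn
ptj
jakd
kcr
enw
qkgw
znly
suao
rar
kobc

Derivation:
Hunk 1: at line 5 remove [byk,yymog] add [fybd,ezsmz] -> 10 lines: mra pqanj uxrkn ydgt hix qkgw fybd ezsmz rar kobc
Hunk 2: at line 3 remove [ydgt,hix] add [tqlxb,tud,enw] -> 11 lines: mra pqanj uxrkn tqlxb tud enw qkgw fybd ezsmz rar kobc
Hunk 3: at line 2 remove [tqlxb,tud] add [goe,aayt,eomm] -> 12 lines: mra pqanj uxrkn goe aayt eomm enw qkgw fybd ezsmz rar kobc
Hunk 4: at line 8 remove [fybd,ezsmz] add [znly,suao] -> 12 lines: mra pqanj uxrkn goe aayt eomm enw qkgw znly suao rar kobc
Hunk 5: at line 2 remove [goe,aayt,eomm] add [ptj,jakd,kcr] -> 12 lines: mra pqanj uxrkn ptj jakd kcr enw qkgw znly suao rar kobc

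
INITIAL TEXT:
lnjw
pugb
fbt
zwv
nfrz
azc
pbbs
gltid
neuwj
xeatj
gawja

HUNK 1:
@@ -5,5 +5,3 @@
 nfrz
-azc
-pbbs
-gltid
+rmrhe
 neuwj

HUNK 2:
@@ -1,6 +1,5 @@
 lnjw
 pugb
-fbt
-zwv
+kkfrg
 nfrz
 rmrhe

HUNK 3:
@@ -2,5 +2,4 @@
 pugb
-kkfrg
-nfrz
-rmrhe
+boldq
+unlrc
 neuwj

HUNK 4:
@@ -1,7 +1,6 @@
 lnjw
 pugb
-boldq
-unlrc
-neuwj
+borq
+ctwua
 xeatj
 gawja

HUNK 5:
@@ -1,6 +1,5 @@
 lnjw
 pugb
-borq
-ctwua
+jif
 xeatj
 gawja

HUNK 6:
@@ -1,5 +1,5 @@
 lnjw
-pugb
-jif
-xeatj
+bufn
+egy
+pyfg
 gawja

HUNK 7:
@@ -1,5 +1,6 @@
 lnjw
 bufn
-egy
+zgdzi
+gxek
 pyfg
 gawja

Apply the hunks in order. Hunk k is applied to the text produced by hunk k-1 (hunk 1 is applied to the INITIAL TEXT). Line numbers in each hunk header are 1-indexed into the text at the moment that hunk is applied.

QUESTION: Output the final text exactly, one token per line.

Answer: lnjw
bufn
zgdzi
gxek
pyfg
gawja

Derivation:
Hunk 1: at line 5 remove [azc,pbbs,gltid] add [rmrhe] -> 9 lines: lnjw pugb fbt zwv nfrz rmrhe neuwj xeatj gawja
Hunk 2: at line 1 remove [fbt,zwv] add [kkfrg] -> 8 lines: lnjw pugb kkfrg nfrz rmrhe neuwj xeatj gawja
Hunk 3: at line 2 remove [kkfrg,nfrz,rmrhe] add [boldq,unlrc] -> 7 lines: lnjw pugb boldq unlrc neuwj xeatj gawja
Hunk 4: at line 1 remove [boldq,unlrc,neuwj] add [borq,ctwua] -> 6 lines: lnjw pugb borq ctwua xeatj gawja
Hunk 5: at line 1 remove [borq,ctwua] add [jif] -> 5 lines: lnjw pugb jif xeatj gawja
Hunk 6: at line 1 remove [pugb,jif,xeatj] add [bufn,egy,pyfg] -> 5 lines: lnjw bufn egy pyfg gawja
Hunk 7: at line 1 remove [egy] add [zgdzi,gxek] -> 6 lines: lnjw bufn zgdzi gxek pyfg gawja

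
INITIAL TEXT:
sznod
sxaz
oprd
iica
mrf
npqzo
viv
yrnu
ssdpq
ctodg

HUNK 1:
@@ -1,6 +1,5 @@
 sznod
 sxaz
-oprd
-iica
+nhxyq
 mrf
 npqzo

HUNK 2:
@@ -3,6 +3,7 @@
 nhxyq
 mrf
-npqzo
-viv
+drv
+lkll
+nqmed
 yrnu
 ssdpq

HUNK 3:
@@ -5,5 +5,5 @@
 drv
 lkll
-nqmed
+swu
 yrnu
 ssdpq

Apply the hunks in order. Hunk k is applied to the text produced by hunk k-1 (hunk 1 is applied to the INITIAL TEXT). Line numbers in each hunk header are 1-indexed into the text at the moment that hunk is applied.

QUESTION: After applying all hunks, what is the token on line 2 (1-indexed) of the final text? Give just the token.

Answer: sxaz

Derivation:
Hunk 1: at line 1 remove [oprd,iica] add [nhxyq] -> 9 lines: sznod sxaz nhxyq mrf npqzo viv yrnu ssdpq ctodg
Hunk 2: at line 3 remove [npqzo,viv] add [drv,lkll,nqmed] -> 10 lines: sznod sxaz nhxyq mrf drv lkll nqmed yrnu ssdpq ctodg
Hunk 3: at line 5 remove [nqmed] add [swu] -> 10 lines: sznod sxaz nhxyq mrf drv lkll swu yrnu ssdpq ctodg
Final line 2: sxaz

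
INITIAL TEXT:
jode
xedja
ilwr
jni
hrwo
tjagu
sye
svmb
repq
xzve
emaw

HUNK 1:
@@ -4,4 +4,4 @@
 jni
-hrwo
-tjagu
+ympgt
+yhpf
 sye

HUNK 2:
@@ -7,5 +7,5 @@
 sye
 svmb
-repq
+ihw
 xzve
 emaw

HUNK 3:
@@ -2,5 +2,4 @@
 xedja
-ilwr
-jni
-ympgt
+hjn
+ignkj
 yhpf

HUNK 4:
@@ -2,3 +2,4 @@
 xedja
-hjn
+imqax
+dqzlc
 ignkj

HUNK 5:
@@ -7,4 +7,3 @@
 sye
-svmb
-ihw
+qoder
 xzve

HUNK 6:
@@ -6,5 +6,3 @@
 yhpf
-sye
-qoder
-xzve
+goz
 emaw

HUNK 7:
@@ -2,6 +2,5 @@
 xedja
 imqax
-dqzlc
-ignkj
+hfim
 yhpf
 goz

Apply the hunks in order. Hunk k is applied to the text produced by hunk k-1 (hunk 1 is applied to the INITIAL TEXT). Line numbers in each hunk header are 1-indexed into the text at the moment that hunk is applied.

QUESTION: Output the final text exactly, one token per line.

Hunk 1: at line 4 remove [hrwo,tjagu] add [ympgt,yhpf] -> 11 lines: jode xedja ilwr jni ympgt yhpf sye svmb repq xzve emaw
Hunk 2: at line 7 remove [repq] add [ihw] -> 11 lines: jode xedja ilwr jni ympgt yhpf sye svmb ihw xzve emaw
Hunk 3: at line 2 remove [ilwr,jni,ympgt] add [hjn,ignkj] -> 10 lines: jode xedja hjn ignkj yhpf sye svmb ihw xzve emaw
Hunk 4: at line 2 remove [hjn] add [imqax,dqzlc] -> 11 lines: jode xedja imqax dqzlc ignkj yhpf sye svmb ihw xzve emaw
Hunk 5: at line 7 remove [svmb,ihw] add [qoder] -> 10 lines: jode xedja imqax dqzlc ignkj yhpf sye qoder xzve emaw
Hunk 6: at line 6 remove [sye,qoder,xzve] add [goz] -> 8 lines: jode xedja imqax dqzlc ignkj yhpf goz emaw
Hunk 7: at line 2 remove [dqzlc,ignkj] add [hfim] -> 7 lines: jode xedja imqax hfim yhpf goz emaw

Answer: jode
xedja
imqax
hfim
yhpf
goz
emaw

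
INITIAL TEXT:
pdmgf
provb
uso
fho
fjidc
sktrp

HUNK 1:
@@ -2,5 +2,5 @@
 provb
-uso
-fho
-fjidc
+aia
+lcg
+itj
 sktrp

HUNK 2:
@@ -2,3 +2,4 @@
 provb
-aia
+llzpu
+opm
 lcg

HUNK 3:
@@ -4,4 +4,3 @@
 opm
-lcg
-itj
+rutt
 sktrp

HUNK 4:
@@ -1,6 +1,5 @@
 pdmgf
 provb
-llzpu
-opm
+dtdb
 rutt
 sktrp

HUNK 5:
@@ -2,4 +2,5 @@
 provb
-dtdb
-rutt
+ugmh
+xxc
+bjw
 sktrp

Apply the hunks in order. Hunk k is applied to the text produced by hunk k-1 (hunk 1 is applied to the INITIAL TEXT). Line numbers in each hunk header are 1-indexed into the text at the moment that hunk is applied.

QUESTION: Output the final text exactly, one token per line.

Hunk 1: at line 2 remove [uso,fho,fjidc] add [aia,lcg,itj] -> 6 lines: pdmgf provb aia lcg itj sktrp
Hunk 2: at line 2 remove [aia] add [llzpu,opm] -> 7 lines: pdmgf provb llzpu opm lcg itj sktrp
Hunk 3: at line 4 remove [lcg,itj] add [rutt] -> 6 lines: pdmgf provb llzpu opm rutt sktrp
Hunk 4: at line 1 remove [llzpu,opm] add [dtdb] -> 5 lines: pdmgf provb dtdb rutt sktrp
Hunk 5: at line 2 remove [dtdb,rutt] add [ugmh,xxc,bjw] -> 6 lines: pdmgf provb ugmh xxc bjw sktrp

Answer: pdmgf
provb
ugmh
xxc
bjw
sktrp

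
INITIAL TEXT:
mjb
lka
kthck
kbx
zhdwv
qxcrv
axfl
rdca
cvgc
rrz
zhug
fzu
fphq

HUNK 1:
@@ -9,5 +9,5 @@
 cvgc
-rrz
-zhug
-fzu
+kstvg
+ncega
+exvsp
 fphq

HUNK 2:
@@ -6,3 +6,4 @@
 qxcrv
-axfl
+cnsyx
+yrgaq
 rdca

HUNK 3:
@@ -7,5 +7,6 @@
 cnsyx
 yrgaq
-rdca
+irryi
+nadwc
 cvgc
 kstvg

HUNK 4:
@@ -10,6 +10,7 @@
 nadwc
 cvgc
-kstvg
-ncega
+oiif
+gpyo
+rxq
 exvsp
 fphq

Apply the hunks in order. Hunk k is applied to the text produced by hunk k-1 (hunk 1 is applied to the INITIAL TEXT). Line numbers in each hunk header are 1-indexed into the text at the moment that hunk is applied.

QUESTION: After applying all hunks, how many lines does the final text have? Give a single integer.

Answer: 16

Derivation:
Hunk 1: at line 9 remove [rrz,zhug,fzu] add [kstvg,ncega,exvsp] -> 13 lines: mjb lka kthck kbx zhdwv qxcrv axfl rdca cvgc kstvg ncega exvsp fphq
Hunk 2: at line 6 remove [axfl] add [cnsyx,yrgaq] -> 14 lines: mjb lka kthck kbx zhdwv qxcrv cnsyx yrgaq rdca cvgc kstvg ncega exvsp fphq
Hunk 3: at line 7 remove [rdca] add [irryi,nadwc] -> 15 lines: mjb lka kthck kbx zhdwv qxcrv cnsyx yrgaq irryi nadwc cvgc kstvg ncega exvsp fphq
Hunk 4: at line 10 remove [kstvg,ncega] add [oiif,gpyo,rxq] -> 16 lines: mjb lka kthck kbx zhdwv qxcrv cnsyx yrgaq irryi nadwc cvgc oiif gpyo rxq exvsp fphq
Final line count: 16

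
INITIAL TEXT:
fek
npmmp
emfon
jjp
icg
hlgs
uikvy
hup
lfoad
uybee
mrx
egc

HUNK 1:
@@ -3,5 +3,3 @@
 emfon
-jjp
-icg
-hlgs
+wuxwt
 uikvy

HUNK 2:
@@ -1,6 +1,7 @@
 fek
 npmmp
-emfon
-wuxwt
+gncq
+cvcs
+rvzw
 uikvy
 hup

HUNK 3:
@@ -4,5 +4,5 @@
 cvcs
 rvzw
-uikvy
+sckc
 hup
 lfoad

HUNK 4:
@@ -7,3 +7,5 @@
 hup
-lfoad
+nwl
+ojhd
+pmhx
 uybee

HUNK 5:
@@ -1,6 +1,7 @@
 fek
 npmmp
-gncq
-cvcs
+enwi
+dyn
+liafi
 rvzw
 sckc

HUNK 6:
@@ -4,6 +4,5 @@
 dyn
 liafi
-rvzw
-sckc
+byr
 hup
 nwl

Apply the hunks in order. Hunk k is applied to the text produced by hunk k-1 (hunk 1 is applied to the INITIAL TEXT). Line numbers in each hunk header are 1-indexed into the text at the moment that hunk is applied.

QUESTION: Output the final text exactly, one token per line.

Hunk 1: at line 3 remove [jjp,icg,hlgs] add [wuxwt] -> 10 lines: fek npmmp emfon wuxwt uikvy hup lfoad uybee mrx egc
Hunk 2: at line 1 remove [emfon,wuxwt] add [gncq,cvcs,rvzw] -> 11 lines: fek npmmp gncq cvcs rvzw uikvy hup lfoad uybee mrx egc
Hunk 3: at line 4 remove [uikvy] add [sckc] -> 11 lines: fek npmmp gncq cvcs rvzw sckc hup lfoad uybee mrx egc
Hunk 4: at line 7 remove [lfoad] add [nwl,ojhd,pmhx] -> 13 lines: fek npmmp gncq cvcs rvzw sckc hup nwl ojhd pmhx uybee mrx egc
Hunk 5: at line 1 remove [gncq,cvcs] add [enwi,dyn,liafi] -> 14 lines: fek npmmp enwi dyn liafi rvzw sckc hup nwl ojhd pmhx uybee mrx egc
Hunk 6: at line 4 remove [rvzw,sckc] add [byr] -> 13 lines: fek npmmp enwi dyn liafi byr hup nwl ojhd pmhx uybee mrx egc

Answer: fek
npmmp
enwi
dyn
liafi
byr
hup
nwl
ojhd
pmhx
uybee
mrx
egc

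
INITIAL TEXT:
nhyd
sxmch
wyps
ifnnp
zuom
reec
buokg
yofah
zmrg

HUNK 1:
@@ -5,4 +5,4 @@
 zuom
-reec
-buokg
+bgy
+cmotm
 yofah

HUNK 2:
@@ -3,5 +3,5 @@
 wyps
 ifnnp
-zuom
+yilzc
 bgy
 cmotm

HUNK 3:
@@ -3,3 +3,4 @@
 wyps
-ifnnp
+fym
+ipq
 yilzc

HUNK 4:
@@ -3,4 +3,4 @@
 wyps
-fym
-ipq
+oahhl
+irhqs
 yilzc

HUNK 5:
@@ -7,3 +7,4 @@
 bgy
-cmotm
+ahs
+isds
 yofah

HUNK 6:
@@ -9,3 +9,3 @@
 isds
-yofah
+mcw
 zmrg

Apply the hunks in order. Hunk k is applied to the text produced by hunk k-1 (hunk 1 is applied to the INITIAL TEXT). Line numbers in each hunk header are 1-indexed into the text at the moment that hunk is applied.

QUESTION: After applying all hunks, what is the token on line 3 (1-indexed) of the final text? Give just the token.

Answer: wyps

Derivation:
Hunk 1: at line 5 remove [reec,buokg] add [bgy,cmotm] -> 9 lines: nhyd sxmch wyps ifnnp zuom bgy cmotm yofah zmrg
Hunk 2: at line 3 remove [zuom] add [yilzc] -> 9 lines: nhyd sxmch wyps ifnnp yilzc bgy cmotm yofah zmrg
Hunk 3: at line 3 remove [ifnnp] add [fym,ipq] -> 10 lines: nhyd sxmch wyps fym ipq yilzc bgy cmotm yofah zmrg
Hunk 4: at line 3 remove [fym,ipq] add [oahhl,irhqs] -> 10 lines: nhyd sxmch wyps oahhl irhqs yilzc bgy cmotm yofah zmrg
Hunk 5: at line 7 remove [cmotm] add [ahs,isds] -> 11 lines: nhyd sxmch wyps oahhl irhqs yilzc bgy ahs isds yofah zmrg
Hunk 6: at line 9 remove [yofah] add [mcw] -> 11 lines: nhyd sxmch wyps oahhl irhqs yilzc bgy ahs isds mcw zmrg
Final line 3: wyps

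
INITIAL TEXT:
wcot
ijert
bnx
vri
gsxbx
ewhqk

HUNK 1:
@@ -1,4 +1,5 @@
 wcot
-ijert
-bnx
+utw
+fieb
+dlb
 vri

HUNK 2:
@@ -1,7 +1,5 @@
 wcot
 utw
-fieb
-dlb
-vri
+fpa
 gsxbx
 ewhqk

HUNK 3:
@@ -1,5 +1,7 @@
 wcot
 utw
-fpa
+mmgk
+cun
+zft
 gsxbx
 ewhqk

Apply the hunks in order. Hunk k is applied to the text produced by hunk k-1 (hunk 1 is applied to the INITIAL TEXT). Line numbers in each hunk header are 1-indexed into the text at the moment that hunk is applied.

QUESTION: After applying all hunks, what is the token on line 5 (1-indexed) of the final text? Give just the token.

Hunk 1: at line 1 remove [ijert,bnx] add [utw,fieb,dlb] -> 7 lines: wcot utw fieb dlb vri gsxbx ewhqk
Hunk 2: at line 1 remove [fieb,dlb,vri] add [fpa] -> 5 lines: wcot utw fpa gsxbx ewhqk
Hunk 3: at line 1 remove [fpa] add [mmgk,cun,zft] -> 7 lines: wcot utw mmgk cun zft gsxbx ewhqk
Final line 5: zft

Answer: zft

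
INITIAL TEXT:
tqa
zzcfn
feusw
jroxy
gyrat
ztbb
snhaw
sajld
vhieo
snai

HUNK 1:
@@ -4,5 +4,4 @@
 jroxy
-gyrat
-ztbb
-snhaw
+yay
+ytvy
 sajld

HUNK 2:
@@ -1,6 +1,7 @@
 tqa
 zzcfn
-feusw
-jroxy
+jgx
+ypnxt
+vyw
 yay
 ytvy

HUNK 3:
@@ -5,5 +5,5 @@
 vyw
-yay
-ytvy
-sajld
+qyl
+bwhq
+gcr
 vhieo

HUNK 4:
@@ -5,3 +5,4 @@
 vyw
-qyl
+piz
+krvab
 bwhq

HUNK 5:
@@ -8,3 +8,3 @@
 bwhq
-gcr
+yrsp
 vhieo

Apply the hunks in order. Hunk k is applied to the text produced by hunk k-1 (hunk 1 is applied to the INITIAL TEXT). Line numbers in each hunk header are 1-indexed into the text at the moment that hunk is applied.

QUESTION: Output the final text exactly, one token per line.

Answer: tqa
zzcfn
jgx
ypnxt
vyw
piz
krvab
bwhq
yrsp
vhieo
snai

Derivation:
Hunk 1: at line 4 remove [gyrat,ztbb,snhaw] add [yay,ytvy] -> 9 lines: tqa zzcfn feusw jroxy yay ytvy sajld vhieo snai
Hunk 2: at line 1 remove [feusw,jroxy] add [jgx,ypnxt,vyw] -> 10 lines: tqa zzcfn jgx ypnxt vyw yay ytvy sajld vhieo snai
Hunk 3: at line 5 remove [yay,ytvy,sajld] add [qyl,bwhq,gcr] -> 10 lines: tqa zzcfn jgx ypnxt vyw qyl bwhq gcr vhieo snai
Hunk 4: at line 5 remove [qyl] add [piz,krvab] -> 11 lines: tqa zzcfn jgx ypnxt vyw piz krvab bwhq gcr vhieo snai
Hunk 5: at line 8 remove [gcr] add [yrsp] -> 11 lines: tqa zzcfn jgx ypnxt vyw piz krvab bwhq yrsp vhieo snai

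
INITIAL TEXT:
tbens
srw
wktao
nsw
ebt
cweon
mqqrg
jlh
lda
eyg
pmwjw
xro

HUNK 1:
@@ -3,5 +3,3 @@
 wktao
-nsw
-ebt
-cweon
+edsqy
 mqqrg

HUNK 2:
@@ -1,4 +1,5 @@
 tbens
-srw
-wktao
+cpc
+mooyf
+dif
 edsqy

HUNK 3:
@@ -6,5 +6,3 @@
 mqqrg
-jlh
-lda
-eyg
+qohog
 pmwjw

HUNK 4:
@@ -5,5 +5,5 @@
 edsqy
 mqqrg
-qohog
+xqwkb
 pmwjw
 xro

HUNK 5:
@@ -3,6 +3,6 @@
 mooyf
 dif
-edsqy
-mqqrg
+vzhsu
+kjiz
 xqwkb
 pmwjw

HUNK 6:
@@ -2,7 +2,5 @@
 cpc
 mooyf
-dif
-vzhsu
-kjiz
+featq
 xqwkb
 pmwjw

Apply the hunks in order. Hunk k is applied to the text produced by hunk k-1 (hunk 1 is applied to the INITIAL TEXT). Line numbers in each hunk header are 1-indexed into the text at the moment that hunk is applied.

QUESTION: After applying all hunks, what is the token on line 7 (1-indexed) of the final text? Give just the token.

Hunk 1: at line 3 remove [nsw,ebt,cweon] add [edsqy] -> 10 lines: tbens srw wktao edsqy mqqrg jlh lda eyg pmwjw xro
Hunk 2: at line 1 remove [srw,wktao] add [cpc,mooyf,dif] -> 11 lines: tbens cpc mooyf dif edsqy mqqrg jlh lda eyg pmwjw xro
Hunk 3: at line 6 remove [jlh,lda,eyg] add [qohog] -> 9 lines: tbens cpc mooyf dif edsqy mqqrg qohog pmwjw xro
Hunk 4: at line 5 remove [qohog] add [xqwkb] -> 9 lines: tbens cpc mooyf dif edsqy mqqrg xqwkb pmwjw xro
Hunk 5: at line 3 remove [edsqy,mqqrg] add [vzhsu,kjiz] -> 9 lines: tbens cpc mooyf dif vzhsu kjiz xqwkb pmwjw xro
Hunk 6: at line 2 remove [dif,vzhsu,kjiz] add [featq] -> 7 lines: tbens cpc mooyf featq xqwkb pmwjw xro
Final line 7: xro

Answer: xro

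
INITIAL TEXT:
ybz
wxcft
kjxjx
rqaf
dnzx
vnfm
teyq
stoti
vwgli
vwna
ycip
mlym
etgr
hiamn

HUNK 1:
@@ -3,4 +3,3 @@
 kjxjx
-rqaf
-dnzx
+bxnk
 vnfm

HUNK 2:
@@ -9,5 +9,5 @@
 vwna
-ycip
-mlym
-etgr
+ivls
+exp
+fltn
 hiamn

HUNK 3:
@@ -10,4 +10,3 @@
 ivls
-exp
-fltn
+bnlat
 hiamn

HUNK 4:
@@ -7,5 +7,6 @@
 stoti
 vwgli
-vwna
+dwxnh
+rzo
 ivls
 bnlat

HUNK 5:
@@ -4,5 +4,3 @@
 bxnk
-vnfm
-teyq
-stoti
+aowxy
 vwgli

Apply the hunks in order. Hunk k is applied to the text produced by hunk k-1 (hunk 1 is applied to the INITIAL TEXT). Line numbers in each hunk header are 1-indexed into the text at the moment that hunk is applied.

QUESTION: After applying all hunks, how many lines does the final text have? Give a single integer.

Hunk 1: at line 3 remove [rqaf,dnzx] add [bxnk] -> 13 lines: ybz wxcft kjxjx bxnk vnfm teyq stoti vwgli vwna ycip mlym etgr hiamn
Hunk 2: at line 9 remove [ycip,mlym,etgr] add [ivls,exp,fltn] -> 13 lines: ybz wxcft kjxjx bxnk vnfm teyq stoti vwgli vwna ivls exp fltn hiamn
Hunk 3: at line 10 remove [exp,fltn] add [bnlat] -> 12 lines: ybz wxcft kjxjx bxnk vnfm teyq stoti vwgli vwna ivls bnlat hiamn
Hunk 4: at line 7 remove [vwna] add [dwxnh,rzo] -> 13 lines: ybz wxcft kjxjx bxnk vnfm teyq stoti vwgli dwxnh rzo ivls bnlat hiamn
Hunk 5: at line 4 remove [vnfm,teyq,stoti] add [aowxy] -> 11 lines: ybz wxcft kjxjx bxnk aowxy vwgli dwxnh rzo ivls bnlat hiamn
Final line count: 11

Answer: 11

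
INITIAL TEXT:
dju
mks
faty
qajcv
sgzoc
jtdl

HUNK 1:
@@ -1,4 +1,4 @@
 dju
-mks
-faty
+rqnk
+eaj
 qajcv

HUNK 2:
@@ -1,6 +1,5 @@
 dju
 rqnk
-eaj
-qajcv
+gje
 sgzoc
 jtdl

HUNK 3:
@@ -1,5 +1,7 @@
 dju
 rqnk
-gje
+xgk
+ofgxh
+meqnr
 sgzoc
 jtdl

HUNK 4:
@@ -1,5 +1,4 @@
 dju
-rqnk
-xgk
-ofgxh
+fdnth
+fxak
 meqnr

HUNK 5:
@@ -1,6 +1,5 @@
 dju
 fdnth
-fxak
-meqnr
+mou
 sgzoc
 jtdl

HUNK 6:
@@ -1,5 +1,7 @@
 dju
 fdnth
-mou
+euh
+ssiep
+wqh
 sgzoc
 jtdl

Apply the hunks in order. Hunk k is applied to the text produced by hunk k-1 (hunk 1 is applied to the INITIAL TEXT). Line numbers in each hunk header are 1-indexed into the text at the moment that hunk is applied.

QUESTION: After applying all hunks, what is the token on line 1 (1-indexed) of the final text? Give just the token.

Answer: dju

Derivation:
Hunk 1: at line 1 remove [mks,faty] add [rqnk,eaj] -> 6 lines: dju rqnk eaj qajcv sgzoc jtdl
Hunk 2: at line 1 remove [eaj,qajcv] add [gje] -> 5 lines: dju rqnk gje sgzoc jtdl
Hunk 3: at line 1 remove [gje] add [xgk,ofgxh,meqnr] -> 7 lines: dju rqnk xgk ofgxh meqnr sgzoc jtdl
Hunk 4: at line 1 remove [rqnk,xgk,ofgxh] add [fdnth,fxak] -> 6 lines: dju fdnth fxak meqnr sgzoc jtdl
Hunk 5: at line 1 remove [fxak,meqnr] add [mou] -> 5 lines: dju fdnth mou sgzoc jtdl
Hunk 6: at line 1 remove [mou] add [euh,ssiep,wqh] -> 7 lines: dju fdnth euh ssiep wqh sgzoc jtdl
Final line 1: dju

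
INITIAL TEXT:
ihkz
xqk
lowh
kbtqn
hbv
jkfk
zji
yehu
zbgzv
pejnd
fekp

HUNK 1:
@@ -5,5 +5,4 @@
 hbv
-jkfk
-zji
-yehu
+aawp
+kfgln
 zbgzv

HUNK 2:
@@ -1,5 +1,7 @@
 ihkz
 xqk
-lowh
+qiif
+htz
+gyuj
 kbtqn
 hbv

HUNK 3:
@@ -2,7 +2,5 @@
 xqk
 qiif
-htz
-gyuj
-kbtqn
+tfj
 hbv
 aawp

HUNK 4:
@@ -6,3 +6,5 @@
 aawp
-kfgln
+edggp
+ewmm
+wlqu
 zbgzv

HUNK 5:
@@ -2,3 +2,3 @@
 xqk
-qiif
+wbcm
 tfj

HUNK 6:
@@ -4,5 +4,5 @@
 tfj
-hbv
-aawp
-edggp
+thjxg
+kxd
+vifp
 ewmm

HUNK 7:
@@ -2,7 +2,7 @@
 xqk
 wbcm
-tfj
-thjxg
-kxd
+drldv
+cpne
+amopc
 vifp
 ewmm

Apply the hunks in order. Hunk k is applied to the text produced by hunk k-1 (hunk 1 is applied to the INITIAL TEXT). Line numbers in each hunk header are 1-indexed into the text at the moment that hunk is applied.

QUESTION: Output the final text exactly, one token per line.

Hunk 1: at line 5 remove [jkfk,zji,yehu] add [aawp,kfgln] -> 10 lines: ihkz xqk lowh kbtqn hbv aawp kfgln zbgzv pejnd fekp
Hunk 2: at line 1 remove [lowh] add [qiif,htz,gyuj] -> 12 lines: ihkz xqk qiif htz gyuj kbtqn hbv aawp kfgln zbgzv pejnd fekp
Hunk 3: at line 2 remove [htz,gyuj,kbtqn] add [tfj] -> 10 lines: ihkz xqk qiif tfj hbv aawp kfgln zbgzv pejnd fekp
Hunk 4: at line 6 remove [kfgln] add [edggp,ewmm,wlqu] -> 12 lines: ihkz xqk qiif tfj hbv aawp edggp ewmm wlqu zbgzv pejnd fekp
Hunk 5: at line 2 remove [qiif] add [wbcm] -> 12 lines: ihkz xqk wbcm tfj hbv aawp edggp ewmm wlqu zbgzv pejnd fekp
Hunk 6: at line 4 remove [hbv,aawp,edggp] add [thjxg,kxd,vifp] -> 12 lines: ihkz xqk wbcm tfj thjxg kxd vifp ewmm wlqu zbgzv pejnd fekp
Hunk 7: at line 2 remove [tfj,thjxg,kxd] add [drldv,cpne,amopc] -> 12 lines: ihkz xqk wbcm drldv cpne amopc vifp ewmm wlqu zbgzv pejnd fekp

Answer: ihkz
xqk
wbcm
drldv
cpne
amopc
vifp
ewmm
wlqu
zbgzv
pejnd
fekp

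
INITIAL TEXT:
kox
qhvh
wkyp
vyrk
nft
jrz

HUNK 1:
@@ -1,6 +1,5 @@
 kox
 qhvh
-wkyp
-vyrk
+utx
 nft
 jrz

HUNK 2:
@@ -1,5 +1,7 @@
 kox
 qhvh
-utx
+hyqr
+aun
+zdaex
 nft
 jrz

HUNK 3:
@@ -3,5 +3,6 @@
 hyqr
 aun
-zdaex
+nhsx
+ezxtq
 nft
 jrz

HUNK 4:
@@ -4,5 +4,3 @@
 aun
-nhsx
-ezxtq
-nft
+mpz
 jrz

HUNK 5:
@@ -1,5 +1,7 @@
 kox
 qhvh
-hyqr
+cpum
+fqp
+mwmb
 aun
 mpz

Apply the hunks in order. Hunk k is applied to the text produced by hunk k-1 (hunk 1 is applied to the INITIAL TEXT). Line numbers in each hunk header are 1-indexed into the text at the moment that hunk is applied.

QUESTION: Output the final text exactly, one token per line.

Hunk 1: at line 1 remove [wkyp,vyrk] add [utx] -> 5 lines: kox qhvh utx nft jrz
Hunk 2: at line 1 remove [utx] add [hyqr,aun,zdaex] -> 7 lines: kox qhvh hyqr aun zdaex nft jrz
Hunk 3: at line 3 remove [zdaex] add [nhsx,ezxtq] -> 8 lines: kox qhvh hyqr aun nhsx ezxtq nft jrz
Hunk 4: at line 4 remove [nhsx,ezxtq,nft] add [mpz] -> 6 lines: kox qhvh hyqr aun mpz jrz
Hunk 5: at line 1 remove [hyqr] add [cpum,fqp,mwmb] -> 8 lines: kox qhvh cpum fqp mwmb aun mpz jrz

Answer: kox
qhvh
cpum
fqp
mwmb
aun
mpz
jrz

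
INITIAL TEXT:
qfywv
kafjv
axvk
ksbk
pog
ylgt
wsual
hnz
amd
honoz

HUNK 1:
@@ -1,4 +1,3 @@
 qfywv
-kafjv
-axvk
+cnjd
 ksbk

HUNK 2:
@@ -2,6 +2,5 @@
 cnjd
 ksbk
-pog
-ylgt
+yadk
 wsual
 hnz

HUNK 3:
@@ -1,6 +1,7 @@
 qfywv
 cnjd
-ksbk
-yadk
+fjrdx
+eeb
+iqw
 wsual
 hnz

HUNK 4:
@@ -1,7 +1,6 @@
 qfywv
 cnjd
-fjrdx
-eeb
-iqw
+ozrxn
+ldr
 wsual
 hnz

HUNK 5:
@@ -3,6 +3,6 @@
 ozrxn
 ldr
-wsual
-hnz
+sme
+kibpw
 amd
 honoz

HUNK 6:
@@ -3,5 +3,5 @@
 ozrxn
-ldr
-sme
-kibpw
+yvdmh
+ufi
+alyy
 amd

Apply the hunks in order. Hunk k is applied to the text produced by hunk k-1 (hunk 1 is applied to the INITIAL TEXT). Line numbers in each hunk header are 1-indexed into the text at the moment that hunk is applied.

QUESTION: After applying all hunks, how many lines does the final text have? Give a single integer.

Answer: 8

Derivation:
Hunk 1: at line 1 remove [kafjv,axvk] add [cnjd] -> 9 lines: qfywv cnjd ksbk pog ylgt wsual hnz amd honoz
Hunk 2: at line 2 remove [pog,ylgt] add [yadk] -> 8 lines: qfywv cnjd ksbk yadk wsual hnz amd honoz
Hunk 3: at line 1 remove [ksbk,yadk] add [fjrdx,eeb,iqw] -> 9 lines: qfywv cnjd fjrdx eeb iqw wsual hnz amd honoz
Hunk 4: at line 1 remove [fjrdx,eeb,iqw] add [ozrxn,ldr] -> 8 lines: qfywv cnjd ozrxn ldr wsual hnz amd honoz
Hunk 5: at line 3 remove [wsual,hnz] add [sme,kibpw] -> 8 lines: qfywv cnjd ozrxn ldr sme kibpw amd honoz
Hunk 6: at line 3 remove [ldr,sme,kibpw] add [yvdmh,ufi,alyy] -> 8 lines: qfywv cnjd ozrxn yvdmh ufi alyy amd honoz
Final line count: 8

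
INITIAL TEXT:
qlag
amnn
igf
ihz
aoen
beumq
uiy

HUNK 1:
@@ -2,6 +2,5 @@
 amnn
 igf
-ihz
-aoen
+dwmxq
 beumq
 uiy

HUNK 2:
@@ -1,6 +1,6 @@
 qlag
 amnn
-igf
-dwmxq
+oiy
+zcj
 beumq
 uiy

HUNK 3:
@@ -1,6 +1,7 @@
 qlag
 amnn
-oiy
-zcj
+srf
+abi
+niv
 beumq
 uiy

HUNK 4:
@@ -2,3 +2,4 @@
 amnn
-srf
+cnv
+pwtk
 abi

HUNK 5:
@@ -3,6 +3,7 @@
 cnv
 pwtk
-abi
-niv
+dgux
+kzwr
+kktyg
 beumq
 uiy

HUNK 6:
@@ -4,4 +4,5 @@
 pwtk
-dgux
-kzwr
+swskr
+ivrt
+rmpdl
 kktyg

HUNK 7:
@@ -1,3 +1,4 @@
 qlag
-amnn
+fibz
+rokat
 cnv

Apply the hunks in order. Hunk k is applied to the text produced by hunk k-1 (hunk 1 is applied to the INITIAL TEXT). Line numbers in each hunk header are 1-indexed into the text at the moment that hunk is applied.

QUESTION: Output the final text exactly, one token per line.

Answer: qlag
fibz
rokat
cnv
pwtk
swskr
ivrt
rmpdl
kktyg
beumq
uiy

Derivation:
Hunk 1: at line 2 remove [ihz,aoen] add [dwmxq] -> 6 lines: qlag amnn igf dwmxq beumq uiy
Hunk 2: at line 1 remove [igf,dwmxq] add [oiy,zcj] -> 6 lines: qlag amnn oiy zcj beumq uiy
Hunk 3: at line 1 remove [oiy,zcj] add [srf,abi,niv] -> 7 lines: qlag amnn srf abi niv beumq uiy
Hunk 4: at line 2 remove [srf] add [cnv,pwtk] -> 8 lines: qlag amnn cnv pwtk abi niv beumq uiy
Hunk 5: at line 3 remove [abi,niv] add [dgux,kzwr,kktyg] -> 9 lines: qlag amnn cnv pwtk dgux kzwr kktyg beumq uiy
Hunk 6: at line 4 remove [dgux,kzwr] add [swskr,ivrt,rmpdl] -> 10 lines: qlag amnn cnv pwtk swskr ivrt rmpdl kktyg beumq uiy
Hunk 7: at line 1 remove [amnn] add [fibz,rokat] -> 11 lines: qlag fibz rokat cnv pwtk swskr ivrt rmpdl kktyg beumq uiy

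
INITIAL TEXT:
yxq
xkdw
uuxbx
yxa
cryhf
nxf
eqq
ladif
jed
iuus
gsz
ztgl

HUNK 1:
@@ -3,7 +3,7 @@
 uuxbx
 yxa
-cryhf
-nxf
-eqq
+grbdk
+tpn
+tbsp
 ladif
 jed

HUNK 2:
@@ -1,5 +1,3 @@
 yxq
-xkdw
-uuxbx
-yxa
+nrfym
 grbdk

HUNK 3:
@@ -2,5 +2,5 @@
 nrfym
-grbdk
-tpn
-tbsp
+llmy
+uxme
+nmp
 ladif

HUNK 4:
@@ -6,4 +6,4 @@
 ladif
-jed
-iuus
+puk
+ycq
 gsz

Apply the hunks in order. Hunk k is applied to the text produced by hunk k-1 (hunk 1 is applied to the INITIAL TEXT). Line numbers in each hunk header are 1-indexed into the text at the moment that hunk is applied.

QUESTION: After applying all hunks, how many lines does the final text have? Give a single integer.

Answer: 10

Derivation:
Hunk 1: at line 3 remove [cryhf,nxf,eqq] add [grbdk,tpn,tbsp] -> 12 lines: yxq xkdw uuxbx yxa grbdk tpn tbsp ladif jed iuus gsz ztgl
Hunk 2: at line 1 remove [xkdw,uuxbx,yxa] add [nrfym] -> 10 lines: yxq nrfym grbdk tpn tbsp ladif jed iuus gsz ztgl
Hunk 3: at line 2 remove [grbdk,tpn,tbsp] add [llmy,uxme,nmp] -> 10 lines: yxq nrfym llmy uxme nmp ladif jed iuus gsz ztgl
Hunk 4: at line 6 remove [jed,iuus] add [puk,ycq] -> 10 lines: yxq nrfym llmy uxme nmp ladif puk ycq gsz ztgl
Final line count: 10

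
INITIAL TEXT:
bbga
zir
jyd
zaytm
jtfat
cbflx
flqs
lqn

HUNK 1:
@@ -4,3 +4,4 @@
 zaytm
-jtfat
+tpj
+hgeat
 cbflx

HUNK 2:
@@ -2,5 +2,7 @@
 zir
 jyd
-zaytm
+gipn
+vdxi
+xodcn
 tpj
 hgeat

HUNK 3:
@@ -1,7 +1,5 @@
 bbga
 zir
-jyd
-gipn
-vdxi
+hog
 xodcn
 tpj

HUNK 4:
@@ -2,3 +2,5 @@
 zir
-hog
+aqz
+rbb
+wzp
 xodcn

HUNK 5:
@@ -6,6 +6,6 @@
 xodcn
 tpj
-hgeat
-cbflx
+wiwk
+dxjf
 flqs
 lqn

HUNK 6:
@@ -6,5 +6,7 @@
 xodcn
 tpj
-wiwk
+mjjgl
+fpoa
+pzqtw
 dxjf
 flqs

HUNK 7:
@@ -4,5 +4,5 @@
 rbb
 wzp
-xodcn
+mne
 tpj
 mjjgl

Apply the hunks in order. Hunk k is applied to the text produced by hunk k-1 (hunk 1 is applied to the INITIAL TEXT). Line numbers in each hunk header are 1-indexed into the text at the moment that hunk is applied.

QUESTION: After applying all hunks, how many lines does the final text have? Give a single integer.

Answer: 13

Derivation:
Hunk 1: at line 4 remove [jtfat] add [tpj,hgeat] -> 9 lines: bbga zir jyd zaytm tpj hgeat cbflx flqs lqn
Hunk 2: at line 2 remove [zaytm] add [gipn,vdxi,xodcn] -> 11 lines: bbga zir jyd gipn vdxi xodcn tpj hgeat cbflx flqs lqn
Hunk 3: at line 1 remove [jyd,gipn,vdxi] add [hog] -> 9 lines: bbga zir hog xodcn tpj hgeat cbflx flqs lqn
Hunk 4: at line 2 remove [hog] add [aqz,rbb,wzp] -> 11 lines: bbga zir aqz rbb wzp xodcn tpj hgeat cbflx flqs lqn
Hunk 5: at line 6 remove [hgeat,cbflx] add [wiwk,dxjf] -> 11 lines: bbga zir aqz rbb wzp xodcn tpj wiwk dxjf flqs lqn
Hunk 6: at line 6 remove [wiwk] add [mjjgl,fpoa,pzqtw] -> 13 lines: bbga zir aqz rbb wzp xodcn tpj mjjgl fpoa pzqtw dxjf flqs lqn
Hunk 7: at line 4 remove [xodcn] add [mne] -> 13 lines: bbga zir aqz rbb wzp mne tpj mjjgl fpoa pzqtw dxjf flqs lqn
Final line count: 13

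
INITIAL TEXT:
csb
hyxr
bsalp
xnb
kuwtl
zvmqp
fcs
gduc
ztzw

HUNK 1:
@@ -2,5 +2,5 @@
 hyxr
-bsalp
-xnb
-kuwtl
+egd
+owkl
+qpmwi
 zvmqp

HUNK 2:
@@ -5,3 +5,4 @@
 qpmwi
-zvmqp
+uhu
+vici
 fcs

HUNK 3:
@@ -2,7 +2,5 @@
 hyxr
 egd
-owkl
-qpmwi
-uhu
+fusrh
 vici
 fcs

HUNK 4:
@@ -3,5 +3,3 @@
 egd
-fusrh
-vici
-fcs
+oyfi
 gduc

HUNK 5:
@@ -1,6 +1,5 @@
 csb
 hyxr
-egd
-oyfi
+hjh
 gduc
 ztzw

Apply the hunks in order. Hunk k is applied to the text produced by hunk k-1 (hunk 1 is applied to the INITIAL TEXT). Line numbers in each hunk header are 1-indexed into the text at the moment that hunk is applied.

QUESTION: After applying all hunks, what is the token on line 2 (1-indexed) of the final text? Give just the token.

Answer: hyxr

Derivation:
Hunk 1: at line 2 remove [bsalp,xnb,kuwtl] add [egd,owkl,qpmwi] -> 9 lines: csb hyxr egd owkl qpmwi zvmqp fcs gduc ztzw
Hunk 2: at line 5 remove [zvmqp] add [uhu,vici] -> 10 lines: csb hyxr egd owkl qpmwi uhu vici fcs gduc ztzw
Hunk 3: at line 2 remove [owkl,qpmwi,uhu] add [fusrh] -> 8 lines: csb hyxr egd fusrh vici fcs gduc ztzw
Hunk 4: at line 3 remove [fusrh,vici,fcs] add [oyfi] -> 6 lines: csb hyxr egd oyfi gduc ztzw
Hunk 5: at line 1 remove [egd,oyfi] add [hjh] -> 5 lines: csb hyxr hjh gduc ztzw
Final line 2: hyxr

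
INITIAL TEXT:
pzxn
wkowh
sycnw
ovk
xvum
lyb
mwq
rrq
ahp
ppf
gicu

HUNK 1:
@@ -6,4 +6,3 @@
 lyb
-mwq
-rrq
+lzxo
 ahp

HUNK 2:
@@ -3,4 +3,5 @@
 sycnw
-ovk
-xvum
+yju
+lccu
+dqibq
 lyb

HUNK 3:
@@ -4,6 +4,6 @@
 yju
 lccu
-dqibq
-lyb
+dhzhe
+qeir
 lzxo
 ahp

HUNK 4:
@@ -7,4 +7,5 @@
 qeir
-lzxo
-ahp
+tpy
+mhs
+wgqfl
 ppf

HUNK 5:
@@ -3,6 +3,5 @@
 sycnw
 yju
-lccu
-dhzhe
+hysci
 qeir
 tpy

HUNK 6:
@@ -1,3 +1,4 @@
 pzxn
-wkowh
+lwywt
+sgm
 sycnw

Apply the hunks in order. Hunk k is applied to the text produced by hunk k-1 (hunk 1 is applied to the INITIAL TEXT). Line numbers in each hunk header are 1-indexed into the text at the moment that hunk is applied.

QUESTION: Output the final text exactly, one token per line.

Answer: pzxn
lwywt
sgm
sycnw
yju
hysci
qeir
tpy
mhs
wgqfl
ppf
gicu

Derivation:
Hunk 1: at line 6 remove [mwq,rrq] add [lzxo] -> 10 lines: pzxn wkowh sycnw ovk xvum lyb lzxo ahp ppf gicu
Hunk 2: at line 3 remove [ovk,xvum] add [yju,lccu,dqibq] -> 11 lines: pzxn wkowh sycnw yju lccu dqibq lyb lzxo ahp ppf gicu
Hunk 3: at line 4 remove [dqibq,lyb] add [dhzhe,qeir] -> 11 lines: pzxn wkowh sycnw yju lccu dhzhe qeir lzxo ahp ppf gicu
Hunk 4: at line 7 remove [lzxo,ahp] add [tpy,mhs,wgqfl] -> 12 lines: pzxn wkowh sycnw yju lccu dhzhe qeir tpy mhs wgqfl ppf gicu
Hunk 5: at line 3 remove [lccu,dhzhe] add [hysci] -> 11 lines: pzxn wkowh sycnw yju hysci qeir tpy mhs wgqfl ppf gicu
Hunk 6: at line 1 remove [wkowh] add [lwywt,sgm] -> 12 lines: pzxn lwywt sgm sycnw yju hysci qeir tpy mhs wgqfl ppf gicu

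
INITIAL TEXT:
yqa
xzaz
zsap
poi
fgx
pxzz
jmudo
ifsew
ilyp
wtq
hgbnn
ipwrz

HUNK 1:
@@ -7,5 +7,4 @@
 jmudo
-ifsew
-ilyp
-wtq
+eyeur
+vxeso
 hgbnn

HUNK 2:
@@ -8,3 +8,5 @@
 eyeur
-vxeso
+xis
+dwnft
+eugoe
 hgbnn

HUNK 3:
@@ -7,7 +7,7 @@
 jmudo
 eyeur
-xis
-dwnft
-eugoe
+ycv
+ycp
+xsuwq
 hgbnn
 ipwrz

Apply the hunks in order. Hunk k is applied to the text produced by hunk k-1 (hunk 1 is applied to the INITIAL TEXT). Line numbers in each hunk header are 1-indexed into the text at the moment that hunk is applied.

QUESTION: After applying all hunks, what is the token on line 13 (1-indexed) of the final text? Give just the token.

Hunk 1: at line 7 remove [ifsew,ilyp,wtq] add [eyeur,vxeso] -> 11 lines: yqa xzaz zsap poi fgx pxzz jmudo eyeur vxeso hgbnn ipwrz
Hunk 2: at line 8 remove [vxeso] add [xis,dwnft,eugoe] -> 13 lines: yqa xzaz zsap poi fgx pxzz jmudo eyeur xis dwnft eugoe hgbnn ipwrz
Hunk 3: at line 7 remove [xis,dwnft,eugoe] add [ycv,ycp,xsuwq] -> 13 lines: yqa xzaz zsap poi fgx pxzz jmudo eyeur ycv ycp xsuwq hgbnn ipwrz
Final line 13: ipwrz

Answer: ipwrz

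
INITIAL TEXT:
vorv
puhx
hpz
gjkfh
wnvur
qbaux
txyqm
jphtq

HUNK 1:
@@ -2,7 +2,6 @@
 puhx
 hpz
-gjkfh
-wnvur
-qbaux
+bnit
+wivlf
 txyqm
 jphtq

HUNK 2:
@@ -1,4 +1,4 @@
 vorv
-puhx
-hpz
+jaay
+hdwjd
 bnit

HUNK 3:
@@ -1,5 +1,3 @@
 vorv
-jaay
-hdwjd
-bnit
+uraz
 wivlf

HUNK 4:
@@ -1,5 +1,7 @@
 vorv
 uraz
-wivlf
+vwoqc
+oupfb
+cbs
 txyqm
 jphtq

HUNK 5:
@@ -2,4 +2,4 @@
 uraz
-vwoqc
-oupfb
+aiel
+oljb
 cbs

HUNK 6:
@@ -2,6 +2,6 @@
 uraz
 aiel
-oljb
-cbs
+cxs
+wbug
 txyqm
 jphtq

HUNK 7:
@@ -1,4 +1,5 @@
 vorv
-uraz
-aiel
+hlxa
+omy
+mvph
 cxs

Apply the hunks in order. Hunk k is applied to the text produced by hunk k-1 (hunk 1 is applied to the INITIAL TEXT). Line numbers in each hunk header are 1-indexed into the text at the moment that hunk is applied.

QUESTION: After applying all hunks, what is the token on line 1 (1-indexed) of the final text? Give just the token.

Answer: vorv

Derivation:
Hunk 1: at line 2 remove [gjkfh,wnvur,qbaux] add [bnit,wivlf] -> 7 lines: vorv puhx hpz bnit wivlf txyqm jphtq
Hunk 2: at line 1 remove [puhx,hpz] add [jaay,hdwjd] -> 7 lines: vorv jaay hdwjd bnit wivlf txyqm jphtq
Hunk 3: at line 1 remove [jaay,hdwjd,bnit] add [uraz] -> 5 lines: vorv uraz wivlf txyqm jphtq
Hunk 4: at line 1 remove [wivlf] add [vwoqc,oupfb,cbs] -> 7 lines: vorv uraz vwoqc oupfb cbs txyqm jphtq
Hunk 5: at line 2 remove [vwoqc,oupfb] add [aiel,oljb] -> 7 lines: vorv uraz aiel oljb cbs txyqm jphtq
Hunk 6: at line 2 remove [oljb,cbs] add [cxs,wbug] -> 7 lines: vorv uraz aiel cxs wbug txyqm jphtq
Hunk 7: at line 1 remove [uraz,aiel] add [hlxa,omy,mvph] -> 8 lines: vorv hlxa omy mvph cxs wbug txyqm jphtq
Final line 1: vorv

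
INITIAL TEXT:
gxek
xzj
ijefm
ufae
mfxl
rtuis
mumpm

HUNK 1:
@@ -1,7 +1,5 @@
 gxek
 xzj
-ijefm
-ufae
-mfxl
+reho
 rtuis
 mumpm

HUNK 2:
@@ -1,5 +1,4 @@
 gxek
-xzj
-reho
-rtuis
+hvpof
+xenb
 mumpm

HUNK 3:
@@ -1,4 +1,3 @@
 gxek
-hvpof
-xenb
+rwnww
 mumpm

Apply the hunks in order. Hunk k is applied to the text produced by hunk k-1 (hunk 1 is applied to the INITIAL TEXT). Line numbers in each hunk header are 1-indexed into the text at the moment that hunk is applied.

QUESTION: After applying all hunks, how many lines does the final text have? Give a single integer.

Hunk 1: at line 1 remove [ijefm,ufae,mfxl] add [reho] -> 5 lines: gxek xzj reho rtuis mumpm
Hunk 2: at line 1 remove [xzj,reho,rtuis] add [hvpof,xenb] -> 4 lines: gxek hvpof xenb mumpm
Hunk 3: at line 1 remove [hvpof,xenb] add [rwnww] -> 3 lines: gxek rwnww mumpm
Final line count: 3

Answer: 3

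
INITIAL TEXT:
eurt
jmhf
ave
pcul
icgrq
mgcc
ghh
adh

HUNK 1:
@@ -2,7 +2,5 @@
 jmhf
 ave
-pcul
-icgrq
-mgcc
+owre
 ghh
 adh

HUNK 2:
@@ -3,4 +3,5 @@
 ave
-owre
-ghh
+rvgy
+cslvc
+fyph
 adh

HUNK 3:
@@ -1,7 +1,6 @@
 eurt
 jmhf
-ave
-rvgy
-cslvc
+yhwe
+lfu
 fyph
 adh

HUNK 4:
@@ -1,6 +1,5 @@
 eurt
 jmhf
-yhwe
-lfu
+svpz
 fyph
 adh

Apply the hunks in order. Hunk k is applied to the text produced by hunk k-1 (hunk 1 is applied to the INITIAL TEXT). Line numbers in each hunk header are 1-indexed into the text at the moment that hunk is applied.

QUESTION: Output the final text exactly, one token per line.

Answer: eurt
jmhf
svpz
fyph
adh

Derivation:
Hunk 1: at line 2 remove [pcul,icgrq,mgcc] add [owre] -> 6 lines: eurt jmhf ave owre ghh adh
Hunk 2: at line 3 remove [owre,ghh] add [rvgy,cslvc,fyph] -> 7 lines: eurt jmhf ave rvgy cslvc fyph adh
Hunk 3: at line 1 remove [ave,rvgy,cslvc] add [yhwe,lfu] -> 6 lines: eurt jmhf yhwe lfu fyph adh
Hunk 4: at line 1 remove [yhwe,lfu] add [svpz] -> 5 lines: eurt jmhf svpz fyph adh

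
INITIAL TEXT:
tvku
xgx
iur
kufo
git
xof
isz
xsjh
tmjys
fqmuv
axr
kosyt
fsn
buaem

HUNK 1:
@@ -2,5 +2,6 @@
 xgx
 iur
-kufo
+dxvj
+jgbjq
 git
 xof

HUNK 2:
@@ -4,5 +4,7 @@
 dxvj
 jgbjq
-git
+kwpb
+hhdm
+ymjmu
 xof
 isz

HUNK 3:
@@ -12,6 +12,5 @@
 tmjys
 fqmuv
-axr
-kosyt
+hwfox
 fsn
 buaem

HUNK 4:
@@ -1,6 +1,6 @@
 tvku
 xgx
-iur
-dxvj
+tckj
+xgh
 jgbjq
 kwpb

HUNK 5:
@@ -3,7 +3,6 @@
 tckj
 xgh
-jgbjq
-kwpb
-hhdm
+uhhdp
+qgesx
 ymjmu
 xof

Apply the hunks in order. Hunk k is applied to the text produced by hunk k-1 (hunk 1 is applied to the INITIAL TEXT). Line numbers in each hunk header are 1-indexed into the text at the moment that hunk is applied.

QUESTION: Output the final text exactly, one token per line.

Hunk 1: at line 2 remove [kufo] add [dxvj,jgbjq] -> 15 lines: tvku xgx iur dxvj jgbjq git xof isz xsjh tmjys fqmuv axr kosyt fsn buaem
Hunk 2: at line 4 remove [git] add [kwpb,hhdm,ymjmu] -> 17 lines: tvku xgx iur dxvj jgbjq kwpb hhdm ymjmu xof isz xsjh tmjys fqmuv axr kosyt fsn buaem
Hunk 3: at line 12 remove [axr,kosyt] add [hwfox] -> 16 lines: tvku xgx iur dxvj jgbjq kwpb hhdm ymjmu xof isz xsjh tmjys fqmuv hwfox fsn buaem
Hunk 4: at line 1 remove [iur,dxvj] add [tckj,xgh] -> 16 lines: tvku xgx tckj xgh jgbjq kwpb hhdm ymjmu xof isz xsjh tmjys fqmuv hwfox fsn buaem
Hunk 5: at line 3 remove [jgbjq,kwpb,hhdm] add [uhhdp,qgesx] -> 15 lines: tvku xgx tckj xgh uhhdp qgesx ymjmu xof isz xsjh tmjys fqmuv hwfox fsn buaem

Answer: tvku
xgx
tckj
xgh
uhhdp
qgesx
ymjmu
xof
isz
xsjh
tmjys
fqmuv
hwfox
fsn
buaem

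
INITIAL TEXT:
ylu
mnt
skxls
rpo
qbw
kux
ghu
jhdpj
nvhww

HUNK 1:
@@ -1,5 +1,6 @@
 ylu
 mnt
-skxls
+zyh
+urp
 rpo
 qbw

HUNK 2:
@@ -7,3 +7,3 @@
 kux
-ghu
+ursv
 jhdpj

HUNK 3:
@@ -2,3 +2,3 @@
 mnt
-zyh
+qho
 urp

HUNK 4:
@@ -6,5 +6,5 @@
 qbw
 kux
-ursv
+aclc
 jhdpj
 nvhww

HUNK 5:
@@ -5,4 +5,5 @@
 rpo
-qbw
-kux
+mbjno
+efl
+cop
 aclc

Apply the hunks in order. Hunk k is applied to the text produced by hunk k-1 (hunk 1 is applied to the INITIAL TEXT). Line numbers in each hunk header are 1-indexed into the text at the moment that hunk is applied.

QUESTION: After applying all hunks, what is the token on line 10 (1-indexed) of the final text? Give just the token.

Answer: jhdpj

Derivation:
Hunk 1: at line 1 remove [skxls] add [zyh,urp] -> 10 lines: ylu mnt zyh urp rpo qbw kux ghu jhdpj nvhww
Hunk 2: at line 7 remove [ghu] add [ursv] -> 10 lines: ylu mnt zyh urp rpo qbw kux ursv jhdpj nvhww
Hunk 3: at line 2 remove [zyh] add [qho] -> 10 lines: ylu mnt qho urp rpo qbw kux ursv jhdpj nvhww
Hunk 4: at line 6 remove [ursv] add [aclc] -> 10 lines: ylu mnt qho urp rpo qbw kux aclc jhdpj nvhww
Hunk 5: at line 5 remove [qbw,kux] add [mbjno,efl,cop] -> 11 lines: ylu mnt qho urp rpo mbjno efl cop aclc jhdpj nvhww
Final line 10: jhdpj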